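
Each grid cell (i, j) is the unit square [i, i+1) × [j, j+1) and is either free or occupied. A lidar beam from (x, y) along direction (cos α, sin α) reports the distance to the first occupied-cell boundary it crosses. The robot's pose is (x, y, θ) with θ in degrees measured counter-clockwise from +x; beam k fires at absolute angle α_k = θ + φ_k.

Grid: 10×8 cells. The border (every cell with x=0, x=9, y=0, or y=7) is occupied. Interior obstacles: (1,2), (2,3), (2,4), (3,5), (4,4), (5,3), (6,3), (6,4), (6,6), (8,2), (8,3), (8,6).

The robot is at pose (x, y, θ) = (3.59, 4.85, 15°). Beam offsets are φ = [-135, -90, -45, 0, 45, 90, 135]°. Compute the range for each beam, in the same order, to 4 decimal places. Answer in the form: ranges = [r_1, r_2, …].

beam 1: φ=-135°, α=240°
  d=(-0.5000,-0.8660)  start (3,4)  tX=1.1800 tY=0.9815  stride 1/|dx|=2.0000 1/|dy|=1.1547
    cross y-line → (3,3), t=0.9815
    cross x-line → (2,3), t=1.1800 (wall)
  → r_1 = 1.1800
beam 2: φ=-90°, α=285°
  d=(0.2588,-0.9659)  start (3,4)  tX=1.5841 tY=0.8800  stride 1/|dx|=3.8637 1/|dy|=1.0353
    cross y-line → (3,3), t=0.8800
    cross x-line → (4,3), t=1.5841
    cross y-line → (4,2), t=1.9153
    cross y-line → (4,1), t=2.9505
    cross y-line → (4,0), t=3.9858 (wall)
  → r_2 = 3.9858
beam 3: φ=-45°, α=330°
  d=(0.8660,-0.5000)  start (3,4)  tX=0.4734 tY=1.7000  stride 1/|dx|=1.1547 1/|dy|=2.0000
    cross x-line → (4,4), t=0.4734 (wall)
  → r_3 = 0.4734
beam 4: φ=0°, α=15°
  d=(0.9659,0.2588)  start (3,4)  tX=0.4245 tY=0.5796  stride 1/|dx|=1.0353 1/|dy|=3.8637
    cross x-line → (4,4), t=0.4245 (wall)
  → r_4 = 0.4245
beam 5: φ=45°, α=60°
  d=(0.5000,0.8660)  start (3,4)  tX=0.8200 tY=0.1732  stride 1/|dx|=2.0000 1/|dy|=1.1547
    cross y-line → (3,5), t=0.1732 (wall)
  → r_5 = 0.1732
beam 6: φ=90°, α=105°
  d=(-0.2588,0.9659)  start (3,4)  tX=2.2796 tY=0.1553  stride 1/|dx|=3.8637 1/|dy|=1.0353
    cross y-line → (3,5), t=0.1553 (wall)
  → r_6 = 0.1553
beam 7: φ=135°, α=150°
  d=(-0.8660,0.5000)  start (3,4)  tX=0.6813 tY=0.3000  stride 1/|dx|=1.1547 1/|dy|=2.0000
    cross y-line → (3,5), t=0.3000 (wall)
  → r_7 = 0.3000

ranges = [1.1800, 3.9858, 0.4734, 0.4245, 0.1732, 0.1553, 0.3000]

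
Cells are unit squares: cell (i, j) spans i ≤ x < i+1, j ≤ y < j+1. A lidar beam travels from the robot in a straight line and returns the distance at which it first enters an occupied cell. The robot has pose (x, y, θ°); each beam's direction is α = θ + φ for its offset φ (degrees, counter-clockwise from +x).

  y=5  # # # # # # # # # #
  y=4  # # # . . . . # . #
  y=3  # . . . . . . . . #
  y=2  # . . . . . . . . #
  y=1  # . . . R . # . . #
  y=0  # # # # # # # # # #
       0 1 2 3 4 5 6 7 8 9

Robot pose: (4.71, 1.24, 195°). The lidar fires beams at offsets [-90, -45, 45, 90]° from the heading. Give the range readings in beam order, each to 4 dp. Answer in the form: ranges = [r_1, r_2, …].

ranges = [3.8926, 4.2839, 0.2771, 0.2485]

beam 1: φ=-90°, α=105°
  direction (-0.2588, 0.9659); cell (4,1); t to first gridline: x 2.7432, y 0.7868 (then +3.8637 / +1.0353)
    (4,2) via y @ 0.7868
    (4,3) via y @ 1.8221
    (3,3) via x @ 2.7432
    (3,4) via y @ 2.8574
    (3,5) via y @ 3.8926  # hit
  → r_1 = 3.8926
beam 2: φ=-45°, α=150°
  direction (-0.8660, 0.5000); cell (4,1); t to first gridline: x 0.8198, y 1.5200 (then +1.1547 / +2.0000)
    (3,1) via x @ 0.8198
    (3,2) via y @ 1.5200
    (2,2) via x @ 1.9745
    (1,2) via x @ 3.1292
    (1,3) via y @ 3.5200
    (0,3) via x @ 4.2839  # hit
  → r_2 = 4.2839
beam 3: φ=45°, α=240°
  direction (-0.5000, -0.8660); cell (4,1); t to first gridline: x 1.4200, y 0.2771 (then +2.0000 / +1.1547)
    (4,0) via y @ 0.2771  # hit
  → r_3 = 0.2771
beam 4: φ=90°, α=285°
  direction (0.2588, -0.9659); cell (4,1); t to first gridline: x 1.1205, y 0.2485 (then +3.8637 / +1.0353)
    (4,0) via y @ 0.2485  # hit
  → r_4 = 0.2485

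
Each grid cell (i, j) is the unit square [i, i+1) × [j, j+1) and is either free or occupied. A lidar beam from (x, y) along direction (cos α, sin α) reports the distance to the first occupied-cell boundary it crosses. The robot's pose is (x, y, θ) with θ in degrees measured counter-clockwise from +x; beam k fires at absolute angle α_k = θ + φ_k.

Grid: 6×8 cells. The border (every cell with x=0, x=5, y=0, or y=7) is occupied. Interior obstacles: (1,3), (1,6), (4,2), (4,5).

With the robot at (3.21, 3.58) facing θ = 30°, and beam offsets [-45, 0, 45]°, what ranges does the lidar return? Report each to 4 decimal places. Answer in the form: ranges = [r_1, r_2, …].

beam 1: φ=-45°, α=345°
  d=(0.9659,-0.2588)  start (3,3)  tX=0.8179 tY=2.2409  stride 1/|dx|=1.0353 1/|dy|=3.8637
    cross x-line → (4,3), t=0.8179
    cross x-line → (5,3), t=1.8531 (wall)
  → r_1 = 1.8531
beam 2: φ=0°, α=30°
  d=(0.8660,0.5000)  start (3,3)  tX=0.9122 tY=0.8400  stride 1/|dx|=1.1547 1/|dy|=2.0000
    cross y-line → (3,4), t=0.8400
    cross x-line → (4,4), t=0.9122
    cross x-line → (5,4), t=2.0669 (wall)
  → r_2 = 2.0669
beam 3: φ=45°, α=75°
  d=(0.2588,0.9659)  start (3,3)  tX=3.0523 tY=0.4348  stride 1/|dx|=3.8637 1/|dy|=1.0353
    cross y-line → (3,4), t=0.4348
    cross y-line → (3,5), t=1.4701
    cross y-line → (3,6), t=2.5054
    cross x-line → (4,6), t=3.0523
    cross y-line → (4,7), t=3.5406 (wall)
  → r_3 = 3.5406

ranges = [1.8531, 2.0669, 3.5406]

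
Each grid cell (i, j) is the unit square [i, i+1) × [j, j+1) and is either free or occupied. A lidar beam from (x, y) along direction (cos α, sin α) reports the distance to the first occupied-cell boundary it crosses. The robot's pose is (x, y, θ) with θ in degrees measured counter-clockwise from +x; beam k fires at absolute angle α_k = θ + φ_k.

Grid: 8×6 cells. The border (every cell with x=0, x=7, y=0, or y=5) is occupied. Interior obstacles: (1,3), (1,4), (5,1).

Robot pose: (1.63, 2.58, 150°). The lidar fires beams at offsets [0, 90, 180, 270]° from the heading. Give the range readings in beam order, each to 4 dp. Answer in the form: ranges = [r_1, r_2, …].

ranges = [0.7275, 1.2600, 3.1600, 0.4850]

beam 1: φ=0°, α=150°
  direction (-0.8660, 0.5000); cell (1,2); t to first gridline: x 0.7275, y 0.8400 (then +1.1547 / +2.0000)
    (0,2) via x @ 0.7275  # hit
  → r_1 = 0.7275
beam 2: φ=90°, α=240°
  direction (-0.5000, -0.8660); cell (1,2); t to first gridline: x 1.2600, y 0.6697 (then +2.0000 / +1.1547)
    (1,1) via y @ 0.6697
    (0,1) via x @ 1.2600  # hit
  → r_2 = 1.2600
beam 3: φ=180°, α=330°
  direction (0.8660, -0.5000); cell (1,2); t to first gridline: x 0.4272, y 1.1600 (then +1.1547 / +2.0000)
    (2,2) via x @ 0.4272
    (2,1) via y @ 1.1600
    (3,1) via x @ 1.5819
    (4,1) via x @ 2.7366
    (4,0) via y @ 3.1600  # hit
  → r_3 = 3.1600
beam 4: φ=270°, α=60°
  direction (0.5000, 0.8660); cell (1,2); t to first gridline: x 0.7400, y 0.4850 (then +2.0000 / +1.1547)
    (1,3) via y @ 0.4850  # hit
  → r_4 = 0.4850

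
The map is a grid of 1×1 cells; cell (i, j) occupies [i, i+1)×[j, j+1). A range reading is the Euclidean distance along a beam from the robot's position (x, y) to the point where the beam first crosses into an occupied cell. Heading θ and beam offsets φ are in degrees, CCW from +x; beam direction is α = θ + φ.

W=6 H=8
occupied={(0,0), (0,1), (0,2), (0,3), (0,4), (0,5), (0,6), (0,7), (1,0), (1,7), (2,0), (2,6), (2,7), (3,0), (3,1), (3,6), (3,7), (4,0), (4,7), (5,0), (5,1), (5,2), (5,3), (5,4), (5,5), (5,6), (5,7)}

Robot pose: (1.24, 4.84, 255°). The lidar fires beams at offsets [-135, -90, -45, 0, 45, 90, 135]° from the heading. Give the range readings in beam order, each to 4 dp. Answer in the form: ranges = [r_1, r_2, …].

ranges = [0.4800, 0.2485, 0.2771, 0.9273, 3.5200, 3.8926, 2.3200]

beam 1: φ=-135°, α=120°
  cosα=-0.5000 sinα=0.8660 | (1,4) | tMaxX 0.4800 tMaxY 0.1848 | tΔX 2.0000 tΔY 1.1547
    t=0.1848 [y] (1,5)
    t=0.4800 [x] (0,5) — stop
  → r_1 = 0.4800
beam 2: φ=-90°, α=165°
  cosα=-0.9659 sinα=0.2588 | (1,4) | tMaxX 0.2485 tMaxY 0.6182 | tΔX 1.0353 tΔY 3.8637
    t=0.2485 [x] (0,4) — stop
  → r_2 = 0.2485
beam 3: φ=-45°, α=210°
  cosα=-0.8660 sinα=-0.5000 | (1,4) | tMaxX 0.2771 tMaxY 1.6800 | tΔX 1.1547 tΔY 2.0000
    t=0.2771 [x] (0,4) — stop
  → r_3 = 0.2771
beam 4: φ=0°, α=255°
  cosα=-0.2588 sinα=-0.9659 | (1,4) | tMaxX 0.9273 tMaxY 0.8696 | tΔX 3.8637 tΔY 1.0353
    t=0.8696 [y] (1,3)
    t=0.9273 [x] (0,3) — stop
  → r_4 = 0.9273
beam 5: φ=45°, α=300°
  cosα=0.5000 sinα=-0.8660 | (1,4) | tMaxX 1.5200 tMaxY 0.9699 | tΔX 2.0000 tΔY 1.1547
    t=0.9699 [y] (1,3)
    t=1.5200 [x] (2,3)
    t=2.1246 [y] (2,2)
    t=3.2793 [y] (2,1)
    t=3.5200 [x] (3,1) — stop
  → r_5 = 3.5200
beam 6: φ=90°, α=345°
  cosα=0.9659 sinα=-0.2588 | (1,4) | tMaxX 0.7868 tMaxY 3.2455 | tΔX 1.0353 tΔY 3.8637
    t=0.7868 [x] (2,4)
    t=1.8221 [x] (3,4)
    t=2.8574 [x] (4,4)
    t=3.2455 [y] (4,3)
    t=3.8926 [x] (5,3) — stop
  → r_6 = 3.8926
beam 7: φ=135°, α=30°
  cosα=0.8660 sinα=0.5000 | (1,4) | tMaxX 0.8776 tMaxY 0.3200 | tΔX 1.1547 tΔY 2.0000
    t=0.3200 [y] (1,5)
    t=0.8776 [x] (2,5)
    t=2.0323 [x] (3,5)
    t=2.3200 [y] (3,6) — stop
  → r_7 = 2.3200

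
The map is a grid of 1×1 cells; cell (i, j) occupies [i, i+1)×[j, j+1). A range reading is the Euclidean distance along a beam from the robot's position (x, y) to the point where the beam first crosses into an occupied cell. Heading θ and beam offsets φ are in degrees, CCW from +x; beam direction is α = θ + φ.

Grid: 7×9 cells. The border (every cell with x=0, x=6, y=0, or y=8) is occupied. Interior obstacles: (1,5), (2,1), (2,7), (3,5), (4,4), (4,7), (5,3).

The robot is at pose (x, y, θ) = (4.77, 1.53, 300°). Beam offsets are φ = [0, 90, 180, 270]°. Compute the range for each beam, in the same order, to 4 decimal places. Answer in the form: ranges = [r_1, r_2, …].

ranges = [0.6120, 1.4203, 7.4709, 1.0600]

beam 1: φ=0°, α=300°
  dir = (cos 300°, sin 300°) = (0.5000, -0.8660); from cell (4,1)
  next x-line at t=0.4600, next y-line at t=0.6120; Δt_x=2.0000, Δt_y=1.1547
    x: enter (5,1) at t=0.4600
    y: enter (5,0) at t=0.6120 ← occupied
  → r_1 = 0.6120
beam 2: φ=90°, α=30°
  dir = (cos 30°, sin 30°) = (0.8660, 0.5000); from cell (4,1)
  next x-line at t=0.2656, next y-line at t=0.9400; Δt_x=1.1547, Δt_y=2.0000
    x: enter (5,1) at t=0.2656
    y: enter (5,2) at t=0.9400
    x: enter (6,2) at t=1.4203 ← occupied
  → r_2 = 1.4203
beam 3: φ=180°, α=120°
  dir = (cos 120°, sin 120°) = (-0.5000, 0.8660); from cell (4,1)
  next x-line at t=1.5400, next y-line at t=0.5427; Δt_x=2.0000, Δt_y=1.1547
    y: enter (4,2) at t=0.5427
    x: enter (3,2) at t=1.5400
    y: enter (3,3) at t=1.6974
    y: enter (3,4) at t=2.8521
    x: enter (2,4) at t=3.5400
    y: enter (2,5) at t=4.0068
    y: enter (2,6) at t=5.1615
    x: enter (1,6) at t=5.5400
    y: enter (1,7) at t=6.3162
    y: enter (1,8) at t=7.4709 ← occupied
  → r_3 = 7.4709
beam 4: φ=270°, α=210°
  dir = (cos 210°, sin 210°) = (-0.8660, -0.5000); from cell (4,1)
  next x-line at t=0.8891, next y-line at t=1.0600; Δt_x=1.1547, Δt_y=2.0000
    x: enter (3,1) at t=0.8891
    y: enter (3,0) at t=1.0600 ← occupied
  → r_4 = 1.0600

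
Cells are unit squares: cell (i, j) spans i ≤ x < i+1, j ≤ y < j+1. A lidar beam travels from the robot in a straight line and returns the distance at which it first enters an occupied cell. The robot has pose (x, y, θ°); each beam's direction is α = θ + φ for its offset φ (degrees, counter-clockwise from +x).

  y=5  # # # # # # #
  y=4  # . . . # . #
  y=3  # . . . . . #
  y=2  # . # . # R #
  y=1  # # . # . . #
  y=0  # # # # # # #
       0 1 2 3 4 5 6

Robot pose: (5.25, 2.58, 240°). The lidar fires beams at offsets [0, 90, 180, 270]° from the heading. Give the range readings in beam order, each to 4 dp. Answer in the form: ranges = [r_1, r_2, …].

beam 1: φ=0°, α=240°
  direction (-0.5000, -0.8660); cell (5,2); t to first gridline: x 0.5000, y 0.6697 (then +2.0000 / +1.1547)
    (4,2) via x @ 0.5000  # hit
  → r_1 = 0.5000
beam 2: φ=90°, α=330°
  direction (0.8660, -0.5000); cell (5,2); t to first gridline: x 0.8660, y 1.1600 (then +1.1547 / +2.0000)
    (6,2) via x @ 0.8660  # hit
  → r_2 = 0.8660
beam 3: φ=180°, α=60°
  direction (0.5000, 0.8660); cell (5,2); t to first gridline: x 1.5000, y 0.4850 (then +2.0000 / +1.1547)
    (5,3) via y @ 0.4850
    (6,3) via x @ 1.5000  # hit
  → r_3 = 1.5000
beam 4: φ=270°, α=150°
  direction (-0.8660, 0.5000); cell (5,2); t to first gridline: x 0.2887, y 0.8400 (then +1.1547 / +2.0000)
    (4,2) via x @ 0.2887  # hit
  → r_4 = 0.2887

ranges = [0.5000, 0.8660, 1.5000, 0.2887]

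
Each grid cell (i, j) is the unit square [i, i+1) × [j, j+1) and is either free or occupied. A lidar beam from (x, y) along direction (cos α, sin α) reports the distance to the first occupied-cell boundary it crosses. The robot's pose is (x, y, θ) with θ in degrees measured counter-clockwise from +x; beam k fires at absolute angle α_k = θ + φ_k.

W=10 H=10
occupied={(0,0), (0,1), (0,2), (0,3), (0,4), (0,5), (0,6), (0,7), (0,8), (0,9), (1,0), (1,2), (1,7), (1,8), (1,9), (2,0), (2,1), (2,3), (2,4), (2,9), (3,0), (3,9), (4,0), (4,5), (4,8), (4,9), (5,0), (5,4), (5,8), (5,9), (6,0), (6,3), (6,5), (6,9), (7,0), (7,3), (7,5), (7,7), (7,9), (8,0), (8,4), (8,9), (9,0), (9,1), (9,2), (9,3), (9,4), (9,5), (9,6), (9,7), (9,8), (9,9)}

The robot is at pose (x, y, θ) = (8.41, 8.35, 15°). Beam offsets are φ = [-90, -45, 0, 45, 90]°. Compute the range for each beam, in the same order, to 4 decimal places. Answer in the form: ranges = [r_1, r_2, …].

beam 1: φ=-90°, α=285°
  direction (0.2588, -0.9659); cell (8,8); t to first gridline: x 2.2796, y 0.3623 (then +3.8637 / +1.0353)
    (8,7) via y @ 0.3623
    (8,6) via y @ 1.3976
    (9,6) via x @ 2.2796  # hit
  → r_1 = 2.2796
beam 2: φ=-45°, α=330°
  direction (0.8660, -0.5000); cell (8,8); t to first gridline: x 0.6813, y 0.7000 (then +1.1547 / +2.0000)
    (9,8) via x @ 0.6813  # hit
  → r_2 = 0.6813
beam 3: φ=0°, α=15°
  direction (0.9659, 0.2588); cell (8,8); t to first gridline: x 0.6108, y 2.5114 (then +1.0353 / +3.8637)
    (9,8) via x @ 0.6108  # hit
  → r_3 = 0.6108
beam 4: φ=45°, α=60°
  direction (0.5000, 0.8660); cell (8,8); t to first gridline: x 1.1800, y 0.7506 (then +2.0000 / +1.1547)
    (8,9) via y @ 0.7506  # hit
  → r_4 = 0.7506
beam 5: φ=90°, α=105°
  direction (-0.2588, 0.9659); cell (8,8); t to first gridline: x 1.5841, y 0.6729 (then +3.8637 / +1.0353)
    (8,9) via y @ 0.6729  # hit
  → r_5 = 0.6729

ranges = [2.2796, 0.6813, 0.6108, 0.7506, 0.6729]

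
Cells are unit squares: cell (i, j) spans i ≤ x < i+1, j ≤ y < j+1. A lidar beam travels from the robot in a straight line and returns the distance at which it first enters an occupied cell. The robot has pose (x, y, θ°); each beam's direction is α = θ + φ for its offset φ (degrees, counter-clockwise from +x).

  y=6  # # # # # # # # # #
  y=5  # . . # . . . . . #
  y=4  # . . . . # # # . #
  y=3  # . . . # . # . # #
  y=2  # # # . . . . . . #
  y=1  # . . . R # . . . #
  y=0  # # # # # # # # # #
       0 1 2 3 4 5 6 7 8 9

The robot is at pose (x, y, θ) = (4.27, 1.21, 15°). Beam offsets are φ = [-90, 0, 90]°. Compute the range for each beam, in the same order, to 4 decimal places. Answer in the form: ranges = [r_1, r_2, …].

beam 1: φ=-90°, α=285°
  cosα=0.2588 sinα=-0.9659 | (4,1) | tMaxX 2.8205 tMaxY 0.2174 | tΔX 3.8637 tΔY 1.0353
    t=0.2174 [y] (4,0) — stop
  → r_1 = 0.2174
beam 2: φ=0°, α=15°
  cosα=0.9659 sinα=0.2588 | (4,1) | tMaxX 0.7558 tMaxY 3.0523 | tΔX 1.0353 tΔY 3.8637
    t=0.7558 [x] (5,1) — stop
  → r_2 = 0.7558
beam 3: φ=90°, α=105°
  cosα=-0.2588 sinα=0.9659 | (4,1) | tMaxX 1.0432 tMaxY 0.8179 | tΔX 3.8637 tΔY 1.0353
    t=0.8179 [y] (4,2)
    t=1.0432 [x] (3,2)
    t=1.8531 [y] (3,3)
    t=2.8884 [y] (3,4)
    t=3.9237 [y] (3,5) — stop
  → r_3 = 3.9237

ranges = [0.2174, 0.7558, 3.9237]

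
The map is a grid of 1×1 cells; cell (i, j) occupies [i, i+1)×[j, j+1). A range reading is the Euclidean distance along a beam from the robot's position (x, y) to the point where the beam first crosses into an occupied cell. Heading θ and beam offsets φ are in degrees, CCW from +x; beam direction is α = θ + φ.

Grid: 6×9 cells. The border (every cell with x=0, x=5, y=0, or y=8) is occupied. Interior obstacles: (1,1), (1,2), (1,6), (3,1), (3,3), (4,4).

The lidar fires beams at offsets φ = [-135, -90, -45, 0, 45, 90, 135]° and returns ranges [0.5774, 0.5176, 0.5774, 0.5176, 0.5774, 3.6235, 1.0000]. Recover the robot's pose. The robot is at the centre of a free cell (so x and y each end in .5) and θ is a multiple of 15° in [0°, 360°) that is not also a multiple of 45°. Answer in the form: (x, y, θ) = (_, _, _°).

Candidates: 22 free-cell centres × 16 headings = 352 poses. Raycast each; keep the one whose scan matches to 4 dp.
  (3.5, 6.5, 120°): beam 1 = 1.5529 ≠ 0.5774 ✗
  (1.5, 4.5, 120°): beam 1 = 1.9319 ≠ 0.5774 ✗
  (3.5, 6.5, 300°): beam 1 = 1.5529 ≠ 0.5774 ✗
  (2.5, 1.5, 75°): beam 4 = 1.9319 ≠ 0.5176 ✗
  (3.5, 4.5, 75°): beam 4 = 3.6235 ≠ 0.5176 ✗
  …
  (1.5, 7.5, 255°): r_1=0.5774, r_2=0.5176, r_3=0.5774, r_4=0.5176, r_5=0.5774, r_6=3.6235, r_7=1.0000 — all match ✓
Unique over the lattice → pose = (1.5, 7.5, 255°).

(x, y, θ) = (1.5, 7.5, 255°)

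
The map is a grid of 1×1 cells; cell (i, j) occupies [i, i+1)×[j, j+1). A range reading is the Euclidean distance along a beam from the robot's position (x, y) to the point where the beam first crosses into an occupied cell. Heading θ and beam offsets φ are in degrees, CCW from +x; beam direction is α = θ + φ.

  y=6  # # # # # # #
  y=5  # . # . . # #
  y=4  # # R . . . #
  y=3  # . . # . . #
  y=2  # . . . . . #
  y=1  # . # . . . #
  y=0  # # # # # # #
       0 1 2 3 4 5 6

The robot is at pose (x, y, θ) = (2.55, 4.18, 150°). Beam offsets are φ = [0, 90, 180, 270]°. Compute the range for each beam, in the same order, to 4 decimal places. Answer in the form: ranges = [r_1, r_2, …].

ranges = [0.6351, 3.1000, 0.5196, 2.1016]

beam 1: φ=0°, α=150°
  direction (-0.8660, 0.5000); cell (2,4); t to first gridline: x 0.6351, y 1.6400 (then +1.1547 / +2.0000)
    (1,4) via x @ 0.6351  # hit
  → r_1 = 0.6351
beam 2: φ=90°, α=240°
  direction (-0.5000, -0.8660); cell (2,4); t to first gridline: x 1.1000, y 0.2078 (then +2.0000 / +1.1547)
    (2,3) via y @ 0.2078
    (1,3) via x @ 1.1000
    (1,2) via y @ 1.3625
    (1,1) via y @ 2.5172
    (0,1) via x @ 3.1000  # hit
  → r_2 = 3.1000
beam 3: φ=180°, α=330°
  direction (0.8660, -0.5000); cell (2,4); t to first gridline: x 0.5196, y 0.3600 (then +1.1547 / +2.0000)
    (2,3) via y @ 0.3600
    (3,3) via x @ 0.5196  # hit
  → r_3 = 0.5196
beam 4: φ=270°, α=60°
  direction (0.5000, 0.8660); cell (2,4); t to first gridline: x 0.9000, y 0.9469 (then +2.0000 / +1.1547)
    (3,4) via x @ 0.9000
    (3,5) via y @ 0.9469
    (3,6) via y @ 2.1016  # hit
  → r_4 = 2.1016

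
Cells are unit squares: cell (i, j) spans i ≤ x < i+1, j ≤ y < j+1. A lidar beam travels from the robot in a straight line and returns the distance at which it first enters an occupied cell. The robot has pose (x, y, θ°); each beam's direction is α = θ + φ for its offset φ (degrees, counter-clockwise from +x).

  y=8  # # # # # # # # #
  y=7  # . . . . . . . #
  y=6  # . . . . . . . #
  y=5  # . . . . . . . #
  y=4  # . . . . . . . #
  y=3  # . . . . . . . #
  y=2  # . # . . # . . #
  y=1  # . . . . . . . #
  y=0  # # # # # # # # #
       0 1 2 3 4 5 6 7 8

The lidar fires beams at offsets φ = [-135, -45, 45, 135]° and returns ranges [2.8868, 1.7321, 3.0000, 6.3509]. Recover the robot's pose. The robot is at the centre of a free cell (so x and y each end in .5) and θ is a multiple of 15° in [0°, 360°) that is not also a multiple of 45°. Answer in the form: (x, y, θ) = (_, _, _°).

Enumerate (i+0.5, j+0.5, θ) over the 47 free cells and 16 admissible headings. For each, cast all 4 beams and compare to the given ranges.
  (5.5, 7.5, 165°): beam 1 = 1.0000 ≠ 2.8868 ✗
  (5.5, 6.5, 255°): beam 1 = 1.7321 ≠ 2.8868 ✗
  (4.5, 7.5, 255°): beam 1 = 0.5774 ≠ 2.8868 ✗
  (5.5, 4.5, 285°): beam 1 = 5.1962 ≠ 2.8868 ✗
  …
  (2.5, 5.5, 195°): r_1=2.8868, r_2=1.7321, r_3=3.0000, r_4=6.3509 — all match ✓
Only this pose fits every beam.

(x, y, θ) = (2.5, 5.5, 195°)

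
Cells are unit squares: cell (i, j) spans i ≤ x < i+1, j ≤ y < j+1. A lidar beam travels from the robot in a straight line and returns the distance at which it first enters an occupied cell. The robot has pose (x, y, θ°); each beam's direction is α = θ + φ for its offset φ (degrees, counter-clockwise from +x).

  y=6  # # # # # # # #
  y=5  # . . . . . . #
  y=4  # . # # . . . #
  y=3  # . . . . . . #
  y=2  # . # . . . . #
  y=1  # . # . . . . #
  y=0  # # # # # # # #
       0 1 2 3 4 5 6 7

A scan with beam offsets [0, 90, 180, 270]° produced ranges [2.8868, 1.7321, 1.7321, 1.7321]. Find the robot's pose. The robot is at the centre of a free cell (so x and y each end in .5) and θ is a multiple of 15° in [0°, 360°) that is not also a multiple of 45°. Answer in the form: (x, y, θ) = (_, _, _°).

(x, y, θ) = (4.5, 2.5, 30°)

Enumerate (i+0.5, j+0.5, θ) over the 26 free cells and 16 admissible headings. For each, cast all 4 beams and compare to the given ranges.
  (4.5, 1.5, 75°): beam 1 = 4.6587 ≠ 2.8868 ✗
  (3.5, 2.5, 300°): beam 1 = 1.7321 ≠ 2.8868 ✗
  (3.5, 2.5, 75°): beam 1 = 1.5529 ≠ 2.8868 ✗
  (1.5, 5.5, 300°): beam 1 = 1.0000 ≠ 2.8868 ✗
  …
  (4.5, 2.5, 30°): r_1=2.8868, r_2=1.7321, r_3=1.7321, r_4=1.7321 — all match ✓
Only this pose fits every beam.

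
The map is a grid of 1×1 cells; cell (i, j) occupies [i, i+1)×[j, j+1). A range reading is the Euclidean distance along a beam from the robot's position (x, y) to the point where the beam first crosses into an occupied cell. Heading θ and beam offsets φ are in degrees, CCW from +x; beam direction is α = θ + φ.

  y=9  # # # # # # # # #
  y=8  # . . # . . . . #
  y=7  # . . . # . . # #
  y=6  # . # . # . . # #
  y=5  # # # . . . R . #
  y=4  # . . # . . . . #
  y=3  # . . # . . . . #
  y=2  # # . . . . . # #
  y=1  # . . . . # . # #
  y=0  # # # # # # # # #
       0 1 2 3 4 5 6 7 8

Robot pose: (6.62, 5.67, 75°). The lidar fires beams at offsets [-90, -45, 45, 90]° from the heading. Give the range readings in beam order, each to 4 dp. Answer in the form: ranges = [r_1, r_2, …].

beam 1: φ=-90°, α=345°
  direction (0.9659, -0.2588); cell (6,5); t to first gridline: x 0.3934, y 2.5887 (then +1.0353 / +3.8637)
    (7,5) via x @ 0.3934
    (8,5) via x @ 1.4287  # hit
  → r_1 = 1.4287
beam 2: φ=-45°, α=30°
  direction (0.8660, 0.5000); cell (6,5); t to first gridline: x 0.4388, y 0.6600 (then +1.1547 / +2.0000)
    (7,5) via x @ 0.4388
    (7,6) via y @ 0.6600  # hit
  → r_2 = 0.6600
beam 3: φ=45°, α=120°
  direction (-0.5000, 0.8660); cell (6,5); t to first gridline: x 1.2400, y 0.3811 (then +2.0000 / +1.1547)
    (6,6) via y @ 0.3811
    (5,6) via x @ 1.2400
    (5,7) via y @ 1.5358
    (5,8) via y @ 2.6905
    (4,8) via x @ 3.2400
    (4,9) via y @ 3.8452  # hit
  → r_3 = 3.8452
beam 4: φ=90°, α=165°
  direction (-0.9659, 0.2588); cell (6,5); t to first gridline: x 0.6419, y 1.2750 (then +1.0353 / +3.8637)
    (5,5) via x @ 0.6419
    (5,6) via y @ 1.2750
    (4,6) via x @ 1.6771  # hit
  → r_4 = 1.6771

ranges = [1.4287, 0.6600, 3.8452, 1.6771]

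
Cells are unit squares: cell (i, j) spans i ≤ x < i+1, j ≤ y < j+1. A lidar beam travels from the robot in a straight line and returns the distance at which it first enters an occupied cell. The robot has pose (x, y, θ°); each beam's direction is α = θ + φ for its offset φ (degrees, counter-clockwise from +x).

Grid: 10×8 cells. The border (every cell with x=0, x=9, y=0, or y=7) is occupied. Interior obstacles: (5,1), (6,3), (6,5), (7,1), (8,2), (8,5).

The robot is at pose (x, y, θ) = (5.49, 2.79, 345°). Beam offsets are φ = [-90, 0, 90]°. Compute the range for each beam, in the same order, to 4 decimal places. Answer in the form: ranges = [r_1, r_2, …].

ranges = [0.8179, 2.5985, 2.2880]

beam 1: φ=-90°, α=255°
  d=(-0.2588,-0.9659)  start (5,2)  tX=1.8932 tY=0.8179  stride 1/|dx|=3.8637 1/|dy|=1.0353
    cross y-line → (5,1), t=0.8179 (wall)
  → r_1 = 0.8179
beam 2: φ=0°, α=345°
  d=(0.9659,-0.2588)  start (5,2)  tX=0.5280 tY=3.0523  stride 1/|dx|=1.0353 1/|dy|=3.8637
    cross x-line → (6,2), t=0.5280
    cross x-line → (7,2), t=1.5633
    cross x-line → (8,2), t=2.5985 (wall)
  → r_2 = 2.5985
beam 3: φ=90°, α=75°
  d=(0.2588,0.9659)  start (5,2)  tX=1.9705 tY=0.2174  stride 1/|dx|=3.8637 1/|dy|=1.0353
    cross y-line → (5,3), t=0.2174
    cross y-line → (5,4), t=1.2527
    cross x-line → (6,4), t=1.9705
    cross y-line → (6,5), t=2.2880 (wall)
  → r_3 = 2.2880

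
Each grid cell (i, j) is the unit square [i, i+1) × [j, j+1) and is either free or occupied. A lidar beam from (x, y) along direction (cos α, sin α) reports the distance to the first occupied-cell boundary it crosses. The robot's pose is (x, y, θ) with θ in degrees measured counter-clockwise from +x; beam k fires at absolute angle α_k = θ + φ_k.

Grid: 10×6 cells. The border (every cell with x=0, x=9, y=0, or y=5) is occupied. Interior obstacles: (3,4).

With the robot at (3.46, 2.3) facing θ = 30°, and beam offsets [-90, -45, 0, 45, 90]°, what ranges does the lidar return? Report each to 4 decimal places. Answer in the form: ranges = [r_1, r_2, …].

beam 1: φ=-90°, α=300°
  d=(0.5000,-0.8660)  start (3,2)  tX=1.0800 tY=0.3464  stride 1/|dx|=2.0000 1/|dy|=1.1547
    cross y-line → (3,1), t=0.3464
    cross x-line → (4,1), t=1.0800
    cross y-line → (4,0), t=1.5011 (wall)
  → r_1 = 1.5011
beam 2: φ=-45°, α=345°
  d=(0.9659,-0.2588)  start (3,2)  tX=0.5590 tY=1.1591  stride 1/|dx|=1.0353 1/|dy|=3.8637
    cross x-line → (4,2), t=0.5590
    cross y-line → (4,1), t=1.1591
    cross x-line → (5,1), t=1.5943
    cross x-line → (6,1), t=2.6296
    cross x-line → (7,1), t=3.6649
    cross x-line → (8,1), t=4.7002
    cross y-line → (8,0), t=5.0228 (wall)
  → r_2 = 5.0228
beam 3: φ=0°, α=30°
  d=(0.8660,0.5000)  start (3,2)  tX=0.6235 tY=1.4000  stride 1/|dx|=1.1547 1/|dy|=2.0000
    cross x-line → (4,2), t=0.6235
    cross y-line → (4,3), t=1.4000
    cross x-line → (5,3), t=1.7782
    cross x-line → (6,3), t=2.9329
    cross y-line → (6,4), t=3.4000
    cross x-line → (7,4), t=4.0876
    cross x-line → (8,4), t=5.2423
    cross y-line → (8,5), t=5.4000 (wall)
  → r_3 = 5.4000
beam 4: φ=45°, α=75°
  d=(0.2588,0.9659)  start (3,2)  tX=2.0864 tY=0.7247  stride 1/|dx|=3.8637 1/|dy|=1.0353
    cross y-line → (3,3), t=0.7247
    cross y-line → (3,4), t=1.7600 (wall)
  → r_4 = 1.7600
beam 5: φ=90°, α=120°
  d=(-0.5000,0.8660)  start (3,2)  tX=0.9200 tY=0.8083  stride 1/|dx|=2.0000 1/|dy|=1.1547
    cross y-line → (3,3), t=0.8083
    cross x-line → (2,3), t=0.9200
    cross y-line → (2,4), t=1.9630
    cross x-line → (1,4), t=2.9200
    cross y-line → (1,5), t=3.1177 (wall)
  → r_5 = 3.1177

ranges = [1.5011, 5.0228, 5.4000, 1.7600, 3.1177]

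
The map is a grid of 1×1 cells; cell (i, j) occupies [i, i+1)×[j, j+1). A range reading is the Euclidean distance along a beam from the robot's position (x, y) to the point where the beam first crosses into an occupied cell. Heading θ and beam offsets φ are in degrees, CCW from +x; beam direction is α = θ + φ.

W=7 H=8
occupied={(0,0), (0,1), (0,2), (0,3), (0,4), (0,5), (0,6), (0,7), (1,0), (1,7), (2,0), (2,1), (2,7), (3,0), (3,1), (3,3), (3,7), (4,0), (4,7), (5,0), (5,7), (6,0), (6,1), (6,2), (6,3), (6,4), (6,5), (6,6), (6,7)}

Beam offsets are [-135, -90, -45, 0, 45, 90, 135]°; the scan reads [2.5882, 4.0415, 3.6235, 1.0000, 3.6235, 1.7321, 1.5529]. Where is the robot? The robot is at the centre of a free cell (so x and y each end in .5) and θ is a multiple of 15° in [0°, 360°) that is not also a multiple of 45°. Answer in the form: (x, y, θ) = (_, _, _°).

The pose lattice has 27·16 = 432 candidates. Test each by forward raycasting.
  (1.5, 4.5, 330°): beam 1 = 0.5176 ≠ 2.5882 ✗
  (1.5, 4.5, 285°): beam 1 = 0.5774 ≠ 2.5882 ✗
  (2.5, 4.5, 345°): beam 1 = 1.7321 ≠ 2.5882 ✗
  …
  (4.5, 4.5, 240°): r_1=2.5882, r_2=4.0415, r_3=3.6235, r_4=1.0000, r_5=3.6235, r_6=1.7321, r_7=1.5529 — all match ✓
Only this pose fits every beam.

(x, y, θ) = (4.5, 4.5, 240°)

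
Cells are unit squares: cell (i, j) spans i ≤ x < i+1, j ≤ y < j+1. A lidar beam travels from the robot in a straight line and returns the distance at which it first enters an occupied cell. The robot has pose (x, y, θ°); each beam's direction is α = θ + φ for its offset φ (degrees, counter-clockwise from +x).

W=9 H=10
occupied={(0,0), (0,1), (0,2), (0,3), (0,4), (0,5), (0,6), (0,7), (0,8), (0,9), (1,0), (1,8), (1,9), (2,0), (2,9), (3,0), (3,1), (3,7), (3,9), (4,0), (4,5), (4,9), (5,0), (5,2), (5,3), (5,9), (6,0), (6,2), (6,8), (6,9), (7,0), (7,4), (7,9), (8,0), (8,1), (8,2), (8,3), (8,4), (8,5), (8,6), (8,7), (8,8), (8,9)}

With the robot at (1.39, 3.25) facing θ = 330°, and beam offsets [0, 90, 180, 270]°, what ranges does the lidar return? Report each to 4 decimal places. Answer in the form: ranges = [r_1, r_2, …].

beam 1: φ=0°, α=330°
  cosα=0.8660 sinα=-0.5000 | (1,3) | tMaxX 0.7044 tMaxY 0.5000 | tΔX 1.1547 tΔY 2.0000
    t=0.5000 [y] (1,2)
    t=0.7044 [x] (2,2)
    t=1.8591 [x] (3,2)
    t=2.5000 [y] (3,1) — stop
  → r_1 = 2.5000
beam 2: φ=90°, α=60°
  cosα=0.5000 sinα=0.8660 | (1,3) | tMaxX 1.2200 tMaxY 0.8660 | tΔX 2.0000 tΔY 1.1547
    t=0.8660 [y] (1,4)
    t=1.2200 [x] (2,4)
    t=2.0207 [y] (2,5)
    t=3.1754 [y] (2,6)
    t=3.2200 [x] (3,6)
    t=4.3301 [y] (3,7) — stop
  → r_2 = 4.3301
beam 3: φ=180°, α=150°
  cosα=-0.8660 sinα=0.5000 | (1,3) | tMaxX 0.4503 tMaxY 1.5000 | tΔX 1.1547 tΔY 2.0000
    t=0.4503 [x] (0,3) — stop
  → r_3 = 0.4503
beam 4: φ=270°, α=240°
  cosα=-0.5000 sinα=-0.8660 | (1,3) | tMaxX 0.7800 tMaxY 0.2887 | tΔX 2.0000 tΔY 1.1547
    t=0.2887 [y] (1,2)
    t=0.7800 [x] (0,2) — stop
  → r_4 = 0.7800

ranges = [2.5000, 4.3301, 0.4503, 0.7800]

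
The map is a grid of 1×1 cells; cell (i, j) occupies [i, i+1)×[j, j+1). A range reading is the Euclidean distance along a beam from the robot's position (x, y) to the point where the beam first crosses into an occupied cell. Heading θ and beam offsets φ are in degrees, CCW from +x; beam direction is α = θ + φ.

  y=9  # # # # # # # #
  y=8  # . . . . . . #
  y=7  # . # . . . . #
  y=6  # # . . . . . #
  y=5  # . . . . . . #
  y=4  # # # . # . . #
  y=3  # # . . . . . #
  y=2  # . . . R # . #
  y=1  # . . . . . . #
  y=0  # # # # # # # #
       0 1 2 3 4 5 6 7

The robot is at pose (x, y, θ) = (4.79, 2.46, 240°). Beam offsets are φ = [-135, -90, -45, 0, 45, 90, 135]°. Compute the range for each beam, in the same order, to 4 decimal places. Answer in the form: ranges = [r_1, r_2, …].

ranges = [1.5943, 3.0800, 3.9237, 1.6859, 1.5115, 0.2425, 0.2174]

beam 1: φ=-135°, α=105°
  cosα=-0.2588 sinα=0.9659 | (4,2) | tMaxX 3.0523 tMaxY 0.5590 | tΔX 3.8637 tΔY 1.0353
    t=0.5590 [y] (4,3)
    t=1.5943 [y] (4,4) — stop
  → r_1 = 1.5943
beam 2: φ=-90°, α=150°
  cosα=-0.8660 sinα=0.5000 | (4,2) | tMaxX 0.9122 tMaxY 1.0800 | tΔX 1.1547 tΔY 2.0000
    t=0.9122 [x] (3,2)
    t=1.0800 [y] (3,3)
    t=2.0669 [x] (2,3)
    t=3.0800 [y] (2,4) — stop
  → r_2 = 3.0800
beam 3: φ=-45°, α=195°
  cosα=-0.9659 sinα=-0.2588 | (4,2) | tMaxX 0.8179 tMaxY 1.7773 | tΔX 1.0353 tΔY 3.8637
    t=0.8179 [x] (3,2)
    t=1.7773 [y] (3,1)
    t=1.8531 [x] (2,1)
    t=2.8884 [x] (1,1)
    t=3.9237 [x] (0,1) — stop
  → r_3 = 3.9237
beam 4: φ=0°, α=240°
  cosα=-0.5000 sinα=-0.8660 | (4,2) | tMaxX 1.5800 tMaxY 0.5312 | tΔX 2.0000 tΔY 1.1547
    t=0.5312 [y] (4,1)
    t=1.5800 [x] (3,1)
    t=1.6859 [y] (3,0) — stop
  → r_4 = 1.6859
beam 5: φ=45°, α=285°
  cosα=0.2588 sinα=-0.9659 | (4,2) | tMaxX 0.8114 tMaxY 0.4762 | tΔX 3.8637 tΔY 1.0353
    t=0.4762 [y] (4,1)
    t=0.8114 [x] (5,1)
    t=1.5115 [y] (5,0) — stop
  → r_5 = 1.5115
beam 6: φ=90°, α=330°
  cosα=0.8660 sinα=-0.5000 | (4,2) | tMaxX 0.2425 tMaxY 0.9200 | tΔX 1.1547 tΔY 2.0000
    t=0.2425 [x] (5,2) — stop
  → r_6 = 0.2425
beam 7: φ=135°, α=15°
  cosα=0.9659 sinα=0.2588 | (4,2) | tMaxX 0.2174 tMaxY 2.0864 | tΔX 1.0353 tΔY 3.8637
    t=0.2174 [x] (5,2) — stop
  → r_7 = 0.2174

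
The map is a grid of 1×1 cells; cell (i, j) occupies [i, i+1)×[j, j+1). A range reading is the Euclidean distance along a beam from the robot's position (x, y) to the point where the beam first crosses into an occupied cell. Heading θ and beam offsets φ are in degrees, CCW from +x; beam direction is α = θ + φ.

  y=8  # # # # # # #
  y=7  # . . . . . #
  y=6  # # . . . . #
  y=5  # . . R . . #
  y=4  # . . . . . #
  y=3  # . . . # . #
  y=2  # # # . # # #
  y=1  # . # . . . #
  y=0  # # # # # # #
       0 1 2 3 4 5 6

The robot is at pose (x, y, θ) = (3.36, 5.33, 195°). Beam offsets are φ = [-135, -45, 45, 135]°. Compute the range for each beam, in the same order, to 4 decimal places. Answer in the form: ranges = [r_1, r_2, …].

beam 1: φ=-135°, α=60°
  direction (0.5000, 0.8660); cell (3,5); t to first gridline: x 1.2800, y 0.7736 (then +2.0000 / +1.1547)
    (3,6) via y @ 0.7736
    (4,6) via x @ 1.2800
    (4,7) via y @ 1.9283
    (4,8) via y @ 3.0831  # hit
  → r_1 = 3.0831
beam 2: φ=-45°, α=150°
  direction (-0.8660, 0.5000); cell (3,5); t to first gridline: x 0.4157, y 1.3400 (then +1.1547 / +2.0000)
    (2,5) via x @ 0.4157
    (2,6) via y @ 1.3400
    (1,6) via x @ 1.5704  # hit
  → r_2 = 1.5704
beam 3: φ=45°, α=240°
  direction (-0.5000, -0.8660); cell (3,5); t to first gridline: x 0.7200, y 0.3811 (then +2.0000 / +1.1547)
    (3,4) via y @ 0.3811
    (2,4) via x @ 0.7200
    (2,3) via y @ 1.5358
    (2,2) via y @ 2.6905  # hit
  → r_3 = 2.6905
beam 4: φ=135°, α=330°
  direction (0.8660, -0.5000); cell (3,5); t to first gridline: x 0.7390, y 0.6600 (then +1.1547 / +2.0000)
    (3,4) via y @ 0.6600
    (4,4) via x @ 0.7390
    (5,4) via x @ 1.8937
    (5,3) via y @ 2.6600
    (6,3) via x @ 3.0484  # hit
  → r_4 = 3.0484

ranges = [3.0831, 1.5704, 2.6905, 3.0484]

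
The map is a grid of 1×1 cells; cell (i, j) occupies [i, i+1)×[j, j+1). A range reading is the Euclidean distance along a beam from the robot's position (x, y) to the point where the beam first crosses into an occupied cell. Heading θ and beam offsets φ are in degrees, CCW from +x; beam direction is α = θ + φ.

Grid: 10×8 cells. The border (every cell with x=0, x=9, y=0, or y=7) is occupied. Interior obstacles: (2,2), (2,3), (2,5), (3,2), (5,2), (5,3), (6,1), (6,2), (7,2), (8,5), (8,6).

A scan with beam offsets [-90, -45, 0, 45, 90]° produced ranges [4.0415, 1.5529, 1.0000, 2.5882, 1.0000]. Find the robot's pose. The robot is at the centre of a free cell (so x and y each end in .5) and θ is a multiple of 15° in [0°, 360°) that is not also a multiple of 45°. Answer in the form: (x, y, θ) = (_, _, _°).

The pose lattice has 37·16 = 592 candidates. Test each by forward raycasting.
  (4.5, 4.5, 165°): beam 1 = 2.5882 ≠ 4.0415 ✗
  (1.5, 2.5, 165°): beam 1 = 2.5882 ≠ 4.0415 ✗
  (1.5, 3.5, 105°): beam 1 = 0.5176 ≠ 4.0415 ✗
  (8.5, 2.5, 60°): beam 1 = 0.5774 ≠ 4.0415 ✗
  …
  (4.5, 3.5, 210°): r_1=4.0415, r_2=1.5529, r_3=1.0000, r_4=2.5882, r_5=1.0000 — all match ✓
Unique over the lattice → pose = (4.5, 3.5, 210°).

(x, y, θ) = (4.5, 3.5, 210°)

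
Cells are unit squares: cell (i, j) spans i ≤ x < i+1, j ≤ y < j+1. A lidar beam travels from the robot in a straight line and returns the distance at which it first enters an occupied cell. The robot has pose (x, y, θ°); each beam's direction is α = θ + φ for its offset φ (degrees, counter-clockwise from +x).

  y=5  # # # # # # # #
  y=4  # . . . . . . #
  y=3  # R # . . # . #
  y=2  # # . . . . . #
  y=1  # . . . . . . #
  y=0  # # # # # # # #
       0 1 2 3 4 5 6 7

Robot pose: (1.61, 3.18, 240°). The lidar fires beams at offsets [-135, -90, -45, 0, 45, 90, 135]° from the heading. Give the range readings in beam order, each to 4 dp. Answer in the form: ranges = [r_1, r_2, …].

beam 1: φ=-135°, α=105°
  direction (-0.2588, 0.9659); cell (1,3); t to first gridline: x 2.3569, y 0.8489 (then +3.8637 / +1.0353)
    (1,4) via y @ 0.8489
    (1,5) via y @ 1.8842  # hit
  → r_1 = 1.8842
beam 2: φ=-90°, α=150°
  direction (-0.8660, 0.5000); cell (1,3); t to first gridline: x 0.7044, y 1.6400 (then +1.1547 / +2.0000)
    (0,3) via x @ 0.7044  # hit
  → r_2 = 0.7044
beam 3: φ=-45°, α=195°
  direction (-0.9659, -0.2588); cell (1,3); t to first gridline: x 0.6315, y 0.6955 (then +1.0353 / +3.8637)
    (0,3) via x @ 0.6315  # hit
  → r_3 = 0.6315
beam 4: φ=0°, α=240°
  direction (-0.5000, -0.8660); cell (1,3); t to first gridline: x 1.2200, y 0.2078 (then +2.0000 / +1.1547)
    (1,2) via y @ 0.2078  # hit
  → r_4 = 0.2078
beam 5: φ=45°, α=285°
  direction (0.2588, -0.9659); cell (1,3); t to first gridline: x 1.5068, y 0.1863 (then +3.8637 / +1.0353)
    (1,2) via y @ 0.1863  # hit
  → r_5 = 0.1863
beam 6: φ=90°, α=330°
  direction (0.8660, -0.5000); cell (1,3); t to first gridline: x 0.4503, y 0.3600 (then +1.1547 / +2.0000)
    (1,2) via y @ 0.3600  # hit
  → r_6 = 0.3600
beam 7: φ=135°, α=15°
  direction (0.9659, 0.2588); cell (1,3); t to first gridline: x 0.4038, y 3.1682 (then +1.0353 / +3.8637)
    (2,3) via x @ 0.4038  # hit
  → r_7 = 0.4038

ranges = [1.8842, 0.7044, 0.6315, 0.2078, 0.1863, 0.3600, 0.4038]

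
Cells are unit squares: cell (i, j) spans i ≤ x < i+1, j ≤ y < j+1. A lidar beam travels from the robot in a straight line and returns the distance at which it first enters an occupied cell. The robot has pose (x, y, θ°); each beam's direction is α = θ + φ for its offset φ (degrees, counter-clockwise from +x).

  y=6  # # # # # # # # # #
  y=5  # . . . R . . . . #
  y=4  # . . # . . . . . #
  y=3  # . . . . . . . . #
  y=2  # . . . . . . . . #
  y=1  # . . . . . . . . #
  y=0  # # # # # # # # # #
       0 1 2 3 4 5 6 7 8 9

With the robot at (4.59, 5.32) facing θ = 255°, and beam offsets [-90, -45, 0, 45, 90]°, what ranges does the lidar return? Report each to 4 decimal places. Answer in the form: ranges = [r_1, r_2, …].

beam 1: φ=-90°, α=165°
  dir = (cos 165°, sin 165°) = (-0.9659, 0.2588); from cell (4,5)
  next x-line at t=0.6108, next y-line at t=2.6273; Δt_x=1.0353, Δt_y=3.8637
    x: enter (3,5) at t=0.6108
    x: enter (2,5) at t=1.6461
    y: enter (2,6) at t=2.6273 ← occupied
  → r_1 = 2.6273
beam 2: φ=-45°, α=210°
  dir = (cos 210°, sin 210°) = (-0.8660, -0.5000); from cell (4,5)
  next x-line at t=0.6813, next y-line at t=0.6400; Δt_x=1.1547, Δt_y=2.0000
    y: enter (4,4) at t=0.6400
    x: enter (3,4) at t=0.6813 ← occupied
  → r_2 = 0.6813
beam 3: φ=0°, α=255°
  dir = (cos 255°, sin 255°) = (-0.2588, -0.9659); from cell (4,5)
  next x-line at t=2.2796, next y-line at t=0.3313; Δt_x=3.8637, Δt_y=1.0353
    y: enter (4,4) at t=0.3313
    y: enter (4,3) at t=1.3666
    x: enter (3,3) at t=2.2796
    y: enter (3,2) at t=2.4018
    y: enter (3,1) at t=3.4371
    y: enter (3,0) at t=4.4724 ← occupied
  → r_3 = 4.4724
beam 4: φ=45°, α=300°
  dir = (cos 300°, sin 300°) = (0.5000, -0.8660); from cell (4,5)
  next x-line at t=0.8200, next y-line at t=0.3695; Δt_x=2.0000, Δt_y=1.1547
    y: enter (4,4) at t=0.3695
    x: enter (5,4) at t=0.8200
    y: enter (5,3) at t=1.5242
    y: enter (5,2) at t=2.6789
    x: enter (6,2) at t=2.8200
    y: enter (6,1) at t=3.8336
    x: enter (7,1) at t=4.8200
    y: enter (7,0) at t=4.9883 ← occupied
  → r_4 = 4.9883
beam 5: φ=90°, α=345°
  dir = (cos 345°, sin 345°) = (0.9659, -0.2588); from cell (4,5)
  next x-line at t=0.4245, next y-line at t=1.2364; Δt_x=1.0353, Δt_y=3.8637
    x: enter (5,5) at t=0.4245
    y: enter (5,4) at t=1.2364
    x: enter (6,4) at t=1.4597
    x: enter (7,4) at t=2.4950
    x: enter (8,4) at t=3.5303
    x: enter (9,4) at t=4.5656 ← occupied
  → r_5 = 4.5656

ranges = [2.6273, 0.6813, 4.4724, 4.9883, 4.5656]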